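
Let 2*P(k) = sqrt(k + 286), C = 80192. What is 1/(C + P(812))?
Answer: 160384/12861513179 - 3*sqrt(122)/12861513179 ≈ 1.2467e-5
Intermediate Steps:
P(k) = sqrt(286 + k)/2 (P(k) = sqrt(k + 286)/2 = sqrt(286 + k)/2)
1/(C + P(812)) = 1/(80192 + sqrt(286 + 812)/2) = 1/(80192 + sqrt(1098)/2) = 1/(80192 + (3*sqrt(122))/2) = 1/(80192 + 3*sqrt(122)/2)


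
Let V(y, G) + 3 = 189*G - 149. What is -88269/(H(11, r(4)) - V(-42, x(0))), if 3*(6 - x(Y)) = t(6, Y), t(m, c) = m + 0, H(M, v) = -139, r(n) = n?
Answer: 88269/743 ≈ 118.80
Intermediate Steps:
t(m, c) = m
x(Y) = 4 (x(Y) = 6 - ⅓*6 = 6 - 2 = 4)
V(y, G) = -152 + 189*G (V(y, G) = -3 + (189*G - 149) = -3 + (-149 + 189*G) = -152 + 189*G)
-88269/(H(11, r(4)) - V(-42, x(0))) = -88269/(-139 - (-152 + 189*4)) = -88269/(-139 - (-152 + 756)) = -88269/(-139 - 1*604) = -88269/(-139 - 604) = -88269/(-743) = -88269*(-1/743) = 88269/743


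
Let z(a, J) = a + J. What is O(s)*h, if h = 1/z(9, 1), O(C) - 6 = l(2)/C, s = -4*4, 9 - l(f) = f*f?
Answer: 91/160 ≈ 0.56875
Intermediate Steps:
z(a, J) = J + a
l(f) = 9 - f² (l(f) = 9 - f*f = 9 - f²)
s = -16
O(C) = 6 + 5/C (O(C) = 6 + (9 - 1*2²)/C = 6 + (9 - 1*4)/C = 6 + (9 - 4)/C = 6 + 5/C)
h = ⅒ (h = 1/(1 + 9) = 1/10 = ⅒ ≈ 0.10000)
O(s)*h = (6 + 5/(-16))*(⅒) = (6 + 5*(-1/16))*(⅒) = (6 - 5/16)*(⅒) = (91/16)*(⅒) = 91/160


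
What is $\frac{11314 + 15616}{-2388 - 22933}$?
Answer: $- \frac{26930}{25321} \approx -1.0635$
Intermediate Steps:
$\frac{11314 + 15616}{-2388 - 22933} = \frac{26930}{-25321} = 26930 \left(- \frac{1}{25321}\right) = - \frac{26930}{25321}$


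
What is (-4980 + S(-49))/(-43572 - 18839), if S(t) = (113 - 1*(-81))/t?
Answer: 244214/3058139 ≈ 0.079857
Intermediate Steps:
S(t) = 194/t (S(t) = (113 + 81)/t = 194/t)
(-4980 + S(-49))/(-43572 - 18839) = (-4980 + 194/(-49))/(-43572 - 18839) = (-4980 + 194*(-1/49))/(-62411) = (-4980 - 194/49)*(-1/62411) = -244214/49*(-1/62411) = 244214/3058139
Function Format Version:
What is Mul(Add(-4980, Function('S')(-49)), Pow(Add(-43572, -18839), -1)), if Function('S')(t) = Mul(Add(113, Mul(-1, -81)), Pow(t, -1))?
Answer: Rational(244214, 3058139) ≈ 0.079857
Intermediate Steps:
Function('S')(t) = Mul(194, Pow(t, -1)) (Function('S')(t) = Mul(Add(113, 81), Pow(t, -1)) = Mul(194, Pow(t, -1)))
Mul(Add(-4980, Function('S')(-49)), Pow(Add(-43572, -18839), -1)) = Mul(Add(-4980, Mul(194, Pow(-49, -1))), Pow(Add(-43572, -18839), -1)) = Mul(Add(-4980, Mul(194, Rational(-1, 49))), Pow(-62411, -1)) = Mul(Add(-4980, Rational(-194, 49)), Rational(-1, 62411)) = Mul(Rational(-244214, 49), Rational(-1, 62411)) = Rational(244214, 3058139)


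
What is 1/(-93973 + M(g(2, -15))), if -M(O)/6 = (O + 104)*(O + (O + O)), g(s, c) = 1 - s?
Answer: -1/92119 ≈ -1.0856e-5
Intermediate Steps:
M(O) = -18*O*(104 + O) (M(O) = -6*(O + 104)*(O + (O + O)) = -6*(104 + O)*(O + 2*O) = -6*(104 + O)*3*O = -18*O*(104 + O))
1/(-93973 + M(g(2, -15))) = 1/(-93973 - 18*(1 - 1*2)*(104 + (1 - 1*2))) = 1/(-93973 - 18*(1 - 2)*(104 + (1 - 2))) = 1/(-93973 - 18*(-1)*(104 - 1)) = 1/(-93973 - 18*(-1)*103) = 1/(-93973 + 1854) = 1/(-92119) = -1/92119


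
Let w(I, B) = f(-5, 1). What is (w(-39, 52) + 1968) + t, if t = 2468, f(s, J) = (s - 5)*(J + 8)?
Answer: 4346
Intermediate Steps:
f(s, J) = (-5 + s)*(8 + J)
w(I, B) = -90 (w(I, B) = -40 - 5*1 + 8*(-5) + 1*(-5) = -40 - 5 - 40 - 5 = -90)
(w(-39, 52) + 1968) + t = (-90 + 1968) + 2468 = 1878 + 2468 = 4346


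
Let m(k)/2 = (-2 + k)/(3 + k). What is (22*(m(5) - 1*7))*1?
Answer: -275/2 ≈ -137.50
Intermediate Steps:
m(k) = 2*(-2 + k)/(3 + k) (m(k) = 2*((-2 + k)/(3 + k)) = 2*(-2 + k)/(3 + k))
(22*(m(5) - 1*7))*1 = (22*(2*(-2 + 5)/(3 + 5) - 1*7))*1 = (22*(2*3/8 - 7))*1 = (22*(2*(1/8)*3 - 7))*1 = (22*(3/4 - 7))*1 = (22*(-25/4))*1 = -275/2*1 = -275/2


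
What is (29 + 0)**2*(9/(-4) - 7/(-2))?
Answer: 4205/4 ≈ 1051.3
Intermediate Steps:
(29 + 0)**2*(9/(-4) - 7/(-2)) = 29**2*(9*(-1/4) - 7*(-1/2)) = 841*(-9/4 + 7/2) = 841*(5/4) = 4205/4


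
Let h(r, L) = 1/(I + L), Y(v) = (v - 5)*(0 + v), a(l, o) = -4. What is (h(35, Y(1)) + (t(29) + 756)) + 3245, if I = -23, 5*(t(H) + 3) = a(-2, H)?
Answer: 539617/135 ≈ 3997.2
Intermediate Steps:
t(H) = -19/5 (t(H) = -3 + (⅕)*(-4) = -3 - ⅘ = -19/5)
Y(v) = v*(-5 + v) (Y(v) = (-5 + v)*v = v*(-5 + v))
h(r, L) = 1/(-23 + L)
(h(35, Y(1)) + (t(29) + 756)) + 3245 = (1/(-23 + 1*(-5 + 1)) + (-19/5 + 756)) + 3245 = (1/(-23 + 1*(-4)) + 3761/5) + 3245 = (1/(-23 - 4) + 3761/5) + 3245 = (1/(-27) + 3761/5) + 3245 = (-1/27 + 3761/5) + 3245 = 101542/135 + 3245 = 539617/135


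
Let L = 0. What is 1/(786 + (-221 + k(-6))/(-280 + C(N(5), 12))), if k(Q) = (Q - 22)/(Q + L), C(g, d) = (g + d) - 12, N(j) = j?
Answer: 75/59009 ≈ 0.0012710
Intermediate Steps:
C(g, d) = -12 + d + g (C(g, d) = (d + g) - 12 = -12 + d + g)
k(Q) = (-22 + Q)/Q (k(Q) = (Q - 22)/(Q + 0) = (-22 + Q)/Q)
1/(786 + (-221 + k(-6))/(-280 + C(N(5), 12))) = 1/(786 + (-221 + (-22 - 6)/(-6))/(-280 + (-12 + 12 + 5))) = 1/(786 + (-221 - 1/6*(-28))/(-280 + 5)) = 1/(786 + (-221 + 14/3)/(-275)) = 1/(786 - 649/3*(-1/275)) = 1/(786 + 59/75) = 1/(59009/75) = 75/59009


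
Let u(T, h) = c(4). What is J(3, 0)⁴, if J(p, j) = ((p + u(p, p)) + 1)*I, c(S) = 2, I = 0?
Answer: 0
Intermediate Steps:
u(T, h) = 2
J(p, j) = 0 (J(p, j) = ((p + 2) + 1)*0 = ((2 + p) + 1)*0 = (3 + p)*0 = 0)
J(3, 0)⁴ = 0⁴ = 0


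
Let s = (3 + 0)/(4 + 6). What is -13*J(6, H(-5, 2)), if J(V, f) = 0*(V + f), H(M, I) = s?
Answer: 0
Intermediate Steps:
s = 3/10 ≈ 0.30000
H(M, I) = 3/10
J(V, f) = 0
-13*J(6, H(-5, 2)) = -13*0 = 0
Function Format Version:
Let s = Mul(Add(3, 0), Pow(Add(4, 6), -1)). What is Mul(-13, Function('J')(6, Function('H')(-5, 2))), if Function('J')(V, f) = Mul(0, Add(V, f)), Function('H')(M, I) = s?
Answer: 0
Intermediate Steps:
s = Rational(3, 10) (s = Mul(3, Pow(10, -1)) = Mul(3, Rational(1, 10)) = Rational(3, 10) ≈ 0.30000)
Function('H')(M, I) = Rational(3, 10)
Function('J')(V, f) = 0
Mul(-13, Function('J')(6, Function('H')(-5, 2))) = Mul(-13, 0) = 0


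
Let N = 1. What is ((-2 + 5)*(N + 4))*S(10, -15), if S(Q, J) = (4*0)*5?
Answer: 0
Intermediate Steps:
S(Q, J) = 0 (S(Q, J) = 0*5 = 0)
((-2 + 5)*(N + 4))*S(10, -15) = ((-2 + 5)*(1 + 4))*0 = (3*5)*0 = 15*0 = 0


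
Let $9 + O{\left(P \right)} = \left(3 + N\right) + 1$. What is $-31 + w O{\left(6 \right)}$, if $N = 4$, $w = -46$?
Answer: $15$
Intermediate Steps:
$O{\left(P \right)} = -1$ ($O{\left(P \right)} = -9 + \left(\left(3 + 4\right) + 1\right) = -9 + \left(7 + 1\right) = -9 + 8 = -1$)
$-31 + w O{\left(6 \right)} = -31 - -46 = -31 + 46 = 15$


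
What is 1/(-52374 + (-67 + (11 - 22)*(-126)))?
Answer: -1/51055 ≈ -1.9587e-5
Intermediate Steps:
1/(-52374 + (-67 + (11 - 22)*(-126))) = 1/(-52374 + (-67 - 11*(-126))) = 1/(-52374 + (-67 + 1386)) = 1/(-52374 + 1319) = 1/(-51055) = -1/51055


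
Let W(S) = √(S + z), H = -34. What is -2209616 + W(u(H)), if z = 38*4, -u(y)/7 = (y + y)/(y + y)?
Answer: -2209616 + √145 ≈ -2.2096e+6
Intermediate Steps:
u(y) = -7 (u(y) = -7*(y + y)/(y + y) = -7*2*y/(2*y) = -7*2*y*1/(2*y) = -7*1 = -7)
z = 152
W(S) = √(152 + S) (W(S) = √(S + 152) = √(152 + S))
-2209616 + W(u(H)) = -2209616 + √(152 - 7) = -2209616 + √145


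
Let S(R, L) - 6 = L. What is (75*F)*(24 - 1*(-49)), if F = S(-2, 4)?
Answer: 54750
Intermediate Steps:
S(R, L) = 6 + L
F = 10 (F = 6 + 4 = 10)
(75*F)*(24 - 1*(-49)) = (75*10)*(24 - 1*(-49)) = 750*(24 + 49) = 750*73 = 54750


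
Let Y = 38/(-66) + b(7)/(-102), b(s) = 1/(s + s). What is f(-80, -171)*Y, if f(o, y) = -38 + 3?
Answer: 45275/2244 ≈ 20.176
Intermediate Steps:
b(s) = 1/(2*s)
f(o, y) = -35
Y = -9055/15708 (Y = 38/(-66) + ((½)/7)/(-102) = 38*(-1/66) + ((½)*(⅐))*(-1/102) = -19/33 + (1/14)*(-1/102) = -19/33 - 1/1428 = -9055/15708 ≈ -0.57646)
f(-80, -171)*Y = -35*(-9055/15708) = 45275/2244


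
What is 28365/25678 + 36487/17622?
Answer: 32653664/10284039 ≈ 3.1752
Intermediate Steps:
28365/25678 + 36487/17622 = 28365*(1/25678) + 36487*(1/17622) = 28365/25678 + 3317/1602 = 32653664/10284039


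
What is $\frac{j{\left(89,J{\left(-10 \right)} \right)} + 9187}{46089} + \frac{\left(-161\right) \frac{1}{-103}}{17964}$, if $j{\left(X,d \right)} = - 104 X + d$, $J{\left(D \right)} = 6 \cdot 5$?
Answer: $- \frac{2397817}{3158448444} \approx -0.00075918$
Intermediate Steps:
$J{\left(D \right)} = 30$
$j{\left(X,d \right)} = d - 104 X$
$\frac{j{\left(89,J{\left(-10 \right)} \right)} + 9187}{46089} + \frac{\left(-161\right) \frac{1}{-103}}{17964} = \frac{\left(30 - 9256\right) + 9187}{46089} + \frac{\left(-161\right) \frac{1}{-103}}{17964} = \left(\left(30 - 9256\right) + 9187\right) \frac{1}{46089} + \left(-161\right) \left(- \frac{1}{103}\right) \frac{1}{17964} = \left(-9226 + 9187\right) \frac{1}{46089} + \frac{161}{103} \cdot \frac{1}{17964} = \left(-39\right) \frac{1}{46089} + \frac{161}{1850292} = - \frac{13}{15363} + \frac{161}{1850292} = - \frac{2397817}{3158448444}$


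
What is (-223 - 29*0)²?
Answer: 49729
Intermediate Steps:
(-223 - 29*0)² = (-223 + 0)² = (-223)² = 49729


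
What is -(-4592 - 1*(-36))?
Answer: 4556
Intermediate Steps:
-(-4592 - 1*(-36)) = -(-4592 + 36) = -1*(-4556) = 4556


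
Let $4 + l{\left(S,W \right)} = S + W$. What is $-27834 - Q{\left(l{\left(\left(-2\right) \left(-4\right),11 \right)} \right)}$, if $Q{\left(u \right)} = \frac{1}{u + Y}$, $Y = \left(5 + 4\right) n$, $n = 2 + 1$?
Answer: $- \frac{1169029}{42} \approx -27834.0$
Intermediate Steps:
$n = 3$
$Y = 27$ ($Y = \left(5 + 4\right) 3 = 9 \cdot 3 = 27$)
$l{\left(S,W \right)} = -4 + S + W$ ($l{\left(S,W \right)} = -4 + \left(S + W\right) = -4 + S + W$)
$Q{\left(u \right)} = \frac{1}{27 + u}$ ($Q{\left(u \right)} = \frac{1}{u + 27} = \frac{1}{27 + u}$)
$-27834 - Q{\left(l{\left(\left(-2\right) \left(-4\right),11 \right)} \right)} = -27834 - \frac{1}{27 - -15} = -27834 - \frac{1}{27 + \left(-4 + 8 + 11\right)} = -27834 - \frac{1}{27 + 15} = -27834 - \frac{1}{42} = - \frac{1169029}{42}$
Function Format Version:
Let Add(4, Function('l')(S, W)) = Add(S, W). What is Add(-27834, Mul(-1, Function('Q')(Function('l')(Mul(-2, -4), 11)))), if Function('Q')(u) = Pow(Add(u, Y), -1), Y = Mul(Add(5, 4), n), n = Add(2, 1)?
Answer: Rational(-1169029, 42) ≈ -27834.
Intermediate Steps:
n = 3
Y = 27 (Y = Mul(Add(5, 4), 3) = Mul(9, 3) = 27)
Function('l')(S, W) = Add(-4, S, W) (Function('l')(S, W) = Add(-4, Add(S, W)) = Add(-4, S, W))
Function('Q')(u) = Pow(Add(27, u), -1) (Function('Q')(u) = Pow(Add(u, 27), -1) = Pow(Add(27, u), -1))
Add(-27834, Mul(-1, Function('Q')(Function('l')(Mul(-2, -4), 11)))) = Add(-27834, Mul(-1, Pow(Add(27, Add(-4, Mul(-2, -4), 11)), -1))) = Add(-27834, Mul(-1, Pow(Add(27, Add(-4, 8, 11)), -1))) = Add(-27834, Mul(-1, Pow(Add(27, 15), -1))) = Add(-27834, Mul(-1, Pow(42, -1))) = Add(-27834, Mul(-1, Rational(1, 42))) = Add(-27834, Rational(-1, 42)) = Rational(-1169029, 42)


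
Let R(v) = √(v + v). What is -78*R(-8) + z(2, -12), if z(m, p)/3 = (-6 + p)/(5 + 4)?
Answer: -6 - 312*I ≈ -6.0 - 312.0*I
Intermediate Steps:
z(m, p) = -2 + p/3 (z(m, p) = 3*((-6 + p)/(5 + 4)) = 3*((-6 + p)/9) = 3*((-6 + p)*(⅑)) = 3*(-⅔ + p/9) = -2 + p/3)
R(v) = √2*√v (R(v) = √(2*v) = √2*√v)
-78*R(-8) + z(2, -12) = -78*√2*√(-8) + (-2 + (⅓)*(-12)) = -78*√2*2*I*√2 + (-2 - 4) = -312*I - 6 = -6 - 312*I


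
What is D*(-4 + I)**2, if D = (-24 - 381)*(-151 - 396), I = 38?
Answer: 256094460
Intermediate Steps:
D = 221535 (D = -405*(-547) = 221535)
D*(-4 + I)**2 = 221535*(-4 + 38)**2 = 221535*34**2 = 221535*1156 = 256094460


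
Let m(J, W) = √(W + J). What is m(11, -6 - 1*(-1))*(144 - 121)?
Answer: 23*√6 ≈ 56.338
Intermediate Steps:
m(J, W) = √(J + W)
m(11, -6 - 1*(-1))*(144 - 121) = √(11 + (-6 - 1*(-1)))*(144 - 121) = √(11 + (-6 + 1))*23 = √(11 - 5)*23 = √6*23 = 23*√6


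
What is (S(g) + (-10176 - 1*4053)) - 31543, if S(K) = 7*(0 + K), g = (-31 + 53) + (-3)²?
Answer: -45555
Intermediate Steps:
g = 31 (g = 22 + 9 = 31)
S(K) = 7*K
(S(g) + (-10176 - 1*4053)) - 31543 = (7*31 + (-10176 - 1*4053)) - 31543 = (217 + (-10176 - 4053)) - 31543 = (217 - 14229) - 31543 = -14012 - 31543 = -45555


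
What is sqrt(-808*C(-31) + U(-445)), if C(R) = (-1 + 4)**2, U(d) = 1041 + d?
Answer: 2*I*sqrt(1669) ≈ 81.707*I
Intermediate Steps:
C(R) = 9 (C(R) = 3**2 = 9)
sqrt(-808*C(-31) + U(-445)) = sqrt(-808*9 + (1041 - 445)) = sqrt(-7272 + 596) = sqrt(-6676) = 2*I*sqrt(1669)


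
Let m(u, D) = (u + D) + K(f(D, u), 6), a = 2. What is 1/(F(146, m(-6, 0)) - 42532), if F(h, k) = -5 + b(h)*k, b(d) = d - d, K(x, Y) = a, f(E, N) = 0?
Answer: -1/42537 ≈ -2.3509e-5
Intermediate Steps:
K(x, Y) = 2
b(d) = 0
m(u, D) = 2 + D + u (m(u, D) = (u + D) + 2 = (D + u) + 2 = 2 + D + u)
F(h, k) = -5 (F(h, k) = -5 + 0*k = -5 + 0 = -5)
1/(F(146, m(-6, 0)) - 42532) = 1/(-5 - 42532) = 1/(-42537) = -1/42537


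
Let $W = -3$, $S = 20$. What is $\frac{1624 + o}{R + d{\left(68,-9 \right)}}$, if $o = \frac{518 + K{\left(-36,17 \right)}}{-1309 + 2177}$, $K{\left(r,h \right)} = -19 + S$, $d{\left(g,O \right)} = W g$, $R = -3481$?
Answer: $- \frac{1410151}{3198580} \approx -0.44087$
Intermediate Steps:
$d{\left(g,O \right)} = - 3 g$
$K{\left(r,h \right)} = 1$ ($K{\left(r,h \right)} = -19 + 20 = 1$)
$o = \frac{519}{868}$ ($o = \frac{518 + 1}{-1309 + 2177} = \frac{519}{868} \approx 0.59793$)
$\frac{1624 + o}{R + d{\left(68,-9 \right)}} = \frac{1624 + \frac{519}{868}}{-3481 - 204} = \frac{1410151}{868 \left(-3481 - 204\right)} = \frac{1410151}{868 \left(-3685\right)} = \frac{1410151}{868} \left(- \frac{1}{3685}\right) = - \frac{1410151}{3198580}$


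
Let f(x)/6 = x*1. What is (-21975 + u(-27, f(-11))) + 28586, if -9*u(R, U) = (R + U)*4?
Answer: 19957/3 ≈ 6652.3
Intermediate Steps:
f(x) = 6*x (f(x) = 6*(x*1) = 6*x)
u(R, U) = -4*R/9 - 4*U/9 (u(R, U) = -(R + U)*4/9 = -(4*R + 4*U)/9 = -4*R/9 - 4*U/9)
(-21975 + u(-27, f(-11))) + 28586 = (-21975 + (-4/9*(-27) - 8*(-11)/3)) + 28586 = (-21975 + (12 - 4/9*(-66))) + 28586 = (-21975 + (12 + 88/3)) + 28586 = (-21975 + 124/3) + 28586 = -65801/3 + 28586 = 19957/3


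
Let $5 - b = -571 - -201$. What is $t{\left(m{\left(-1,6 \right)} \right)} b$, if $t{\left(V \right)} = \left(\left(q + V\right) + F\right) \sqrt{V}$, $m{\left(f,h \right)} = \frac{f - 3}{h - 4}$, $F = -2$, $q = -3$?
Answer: $- 2625 i \sqrt{2} \approx - 3712.3 i$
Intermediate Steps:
$m{\left(f,h \right)} = \frac{-3 + f}{-4 + h}$
$t{\left(V \right)} = \sqrt{V} \left(-5 + V\right)$ ($t{\left(V \right)} = \left(\left(-3 + V\right) - 2\right) \sqrt{V} = \left(-5 + V\right) \sqrt{V} = \sqrt{V} \left(-5 + V\right)$)
$b = 375$ ($b = 5 - \left(-571 - -201\right) = 5 - \left(-571 + 201\right) = 5 - -370 = 5 + 370 = 375$)
$t{\left(m{\left(-1,6 \right)} \right)} b = \sqrt{\frac{-3 - 1}{-4 + 6}} \left(-5 + \frac{-3 - 1}{-4 + 6}\right) 375 = \sqrt{\frac{1}{2} \left(-4\right)} \left(-5 + \frac{1}{2} \left(-4\right)\right) 375 = \sqrt{-2} \left(-5 - 2\right) 375 = i \sqrt{2} \left(-7\right) 375 = - 7 i \sqrt{2} \cdot 375 = - 2625 i \sqrt{2}$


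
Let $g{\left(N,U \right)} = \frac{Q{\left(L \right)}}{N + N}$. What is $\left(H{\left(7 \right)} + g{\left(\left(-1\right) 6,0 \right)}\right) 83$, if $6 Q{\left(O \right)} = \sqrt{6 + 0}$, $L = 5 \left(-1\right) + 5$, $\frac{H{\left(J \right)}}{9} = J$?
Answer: $5229 - \frac{83 \sqrt{6}}{72} \approx 5226.2$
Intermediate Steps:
$H{\left(J \right)} = 9 J$
$L = 0$ ($L = -5 + 5 = 0$)
$Q{\left(O \right)} = \frac{\sqrt{6}}{6}$ ($Q{\left(O \right)} = \frac{\sqrt{6 + 0}}{6} = \frac{\sqrt{6}}{6}$)
$g{\left(N,U \right)} = \frac{\sqrt{6}}{12 N}$ ($g{\left(N,U \right)} = \frac{\frac{1}{6} \sqrt{6}}{N + N} = \frac{\frac{1}{6} \sqrt{6}}{2 N} = \frac{\sqrt{6}}{6} \frac{1}{2 N} = \frac{\sqrt{6}}{12 N}$)
$\left(H{\left(7 \right)} + g{\left(\left(-1\right) 6,0 \right)}\right) 83 = \left(9 \cdot 7 + \frac{\sqrt{6}}{12 \left(\left(-1\right) 6\right)}\right) 83 = \left(63 + \frac{\sqrt{6}}{12 \left(-6\right)}\right) 83 = \left(63 + \frac{1}{12} \sqrt{6} \left(- \frac{1}{6}\right)\right) 83 = \left(63 - \frac{\sqrt{6}}{72}\right) 83 = 5229 - \frac{83 \sqrt{6}}{72}$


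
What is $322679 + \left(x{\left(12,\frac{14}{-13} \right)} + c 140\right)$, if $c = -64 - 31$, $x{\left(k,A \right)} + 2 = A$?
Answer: $\frac{4021887}{13} \approx 3.0938 \cdot 10^{5}$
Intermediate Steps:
$x{\left(k,A \right)} = -2 + A$
$c = -95$
$322679 + \left(x{\left(12,\frac{14}{-13} \right)} + c 140\right) = 322679 - \left(13302 + \frac{14}{13}\right) = 322679 + \left(\left(-2 + 14 \left(- \frac{1}{13}\right)\right) - 13300\right) = 322679 - \frac{172940}{13} = \frac{4021887}{13}$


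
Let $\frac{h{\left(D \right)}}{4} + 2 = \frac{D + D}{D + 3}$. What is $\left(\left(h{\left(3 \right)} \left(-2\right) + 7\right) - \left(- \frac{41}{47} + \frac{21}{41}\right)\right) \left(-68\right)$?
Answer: $- \frac{2012732}{1927} \approx -1044.5$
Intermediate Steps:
$h{\left(D \right)} = -8 + \frac{8 D}{3 + D}$ ($h{\left(D \right)} = -8 + 4 \frac{D + D}{D + 3} = -8 + 4 \frac{2 D}{3 + D} = -8 + \frac{8 D}{3 + D}$)
$\left(\left(h{\left(3 \right)} \left(-2\right) + 7\right) - \left(- \frac{41}{47} + \frac{21}{41}\right)\right) \left(-68\right) = \left(\left(- \frac{24}{3 + 3} \left(-2\right) + 7\right) - \left(- \frac{41}{47} + \frac{21}{41}\right)\right) \left(-68\right) = \left(\left(- \frac{24}{6} \left(-2\right) + 7\right) - - \frac{694}{1927}\right) \left(-68\right) = \left(\left(\left(-24\right) \frac{1}{6} \left(-2\right) + 7\right) + \left(\frac{41}{47} - \frac{21}{41}\right)\right) \left(-68\right) = \left(\left(\left(-4\right) \left(-2\right) + 7\right) + \frac{694}{1927}\right) \left(-68\right) = \left(\left(8 + 7\right) + \frac{694}{1927}\right) \left(-68\right) = \left(15 + \frac{694}{1927}\right) \left(-68\right) = \frac{29599}{1927} \left(-68\right) = - \frac{2012732}{1927}$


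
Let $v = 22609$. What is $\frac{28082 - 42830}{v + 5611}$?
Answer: $- \frac{3687}{7055} \approx -0.52261$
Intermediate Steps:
$\frac{28082 - 42830}{v + 5611} = \frac{28082 - 42830}{22609 + 5611} = - \frac{14748}{28220} = \left(-14748\right) \frac{1}{28220} = - \frac{3687}{7055}$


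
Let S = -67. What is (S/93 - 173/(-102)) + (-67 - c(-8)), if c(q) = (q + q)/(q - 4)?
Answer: -70995/1054 ≈ -67.358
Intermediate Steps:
c(q) = 2*q/(-4 + q) (c(q) = (2*q)/(-4 + q) = 2*q/(-4 + q))
(S/93 - 173/(-102)) + (-67 - c(-8)) = (-67/93 - 173/(-102)) + (-67 - 2*(-8)/(-4 - 8)) = (-67*1/93 - 173*(-1/102)) + (-67 - 2*(-8)/(-12)) = (-67/93 + 173/102) + (-67 - 2*(-8)*(-1)/12) = 3085/3162 + (-67 - 1*4/3) = 3085/3162 + (-67 - 4/3) = 3085/3162 - 205/3 = -70995/1054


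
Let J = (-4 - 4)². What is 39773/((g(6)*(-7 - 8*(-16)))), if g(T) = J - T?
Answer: 39773/7018 ≈ 5.6673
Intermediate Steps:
J = 64 (J = (-8)² = 64)
g(T) = 64 - T
39773/((g(6)*(-7 - 8*(-16)))) = 39773/(((64 - 1*6)*(-7 - 8*(-16)))) = 39773/(((64 - 6)*(-7 + 128))) = 39773/((58*121)) = 39773/7018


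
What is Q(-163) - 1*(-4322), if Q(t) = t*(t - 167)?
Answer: 58112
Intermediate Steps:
Q(t) = t*(-167 + t)
Q(-163) - 1*(-4322) = -163*(-167 - 163) - 1*(-4322) = -163*(-330) + 4322 = 53790 + 4322 = 58112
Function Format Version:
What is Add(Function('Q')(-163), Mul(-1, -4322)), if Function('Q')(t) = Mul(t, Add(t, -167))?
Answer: 58112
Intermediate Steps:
Function('Q')(t) = Mul(t, Add(-167, t))
Add(Function('Q')(-163), Mul(-1, -4322)) = Add(Mul(-163, Add(-167, -163)), Mul(-1, -4322)) = Add(Mul(-163, -330), 4322) = Add(53790, 4322) = 58112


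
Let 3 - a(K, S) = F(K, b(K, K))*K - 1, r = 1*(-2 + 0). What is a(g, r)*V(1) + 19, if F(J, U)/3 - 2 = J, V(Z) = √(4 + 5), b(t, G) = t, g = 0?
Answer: 31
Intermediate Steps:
r = -2 (r = 1*(-2) = -2)
V(Z) = 3 (V(Z) = √9 = 3)
F(J, U) = 6 + 3*J
a(K, S) = 4 - K*(6 + 3*K) (a(K, S) = 3 - ((6 + 3*K)*K - 1) = 3 - (K*(6 + 3*K) - 1) = 3 - (-1 + K*(6 + 3*K)) = 3 + (1 - K*(6 + 3*K)) = 4 - K*(6 + 3*K))
a(g, r)*V(1) + 19 = (4 - 3*0*(2 + 0))*3 + 19 = (4 - 3*0*2)*3 + 19 = (4 + 0)*3 + 19 = 4*3 + 19 = 12 + 19 = 31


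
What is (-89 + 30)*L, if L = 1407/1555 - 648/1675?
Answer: -15919203/520925 ≈ -30.559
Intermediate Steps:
L = 269817/520925 (L = 1407*(1/1555) - 648*1/1675 = 1407/1555 - 648/1675 = 269817/520925 ≈ 0.51796)
(-89 + 30)*L = (-89 + 30)*(269817/520925) = -59*269817/520925 = -15919203/520925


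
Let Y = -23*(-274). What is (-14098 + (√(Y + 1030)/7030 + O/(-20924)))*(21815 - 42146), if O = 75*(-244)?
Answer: 1499249882853/5231 - 20331*√1833/3515 ≈ 2.8661e+8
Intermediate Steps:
Y = 6302
O = -18300
(-14098 + (√(Y + 1030)/7030 + O/(-20924)))*(21815 - 42146) = (-14098 + (√(6302 + 1030)/7030 - 18300/(-20924)))*(21815 - 42146) = (-14098 + (√7332*(1/7030) - 18300*(-1/20924)))*(-20331) = (-14098 + ((2*√1833)*(1/7030) + 4575/5231))*(-20331) = (-14098 + (√1833/3515 + 4575/5231))*(-20331) = (-14098 + (4575/5231 + √1833/3515))*(-20331) = (-73742063/5231 + √1833/3515)*(-20331) = 1499249882853/5231 - 20331*√1833/3515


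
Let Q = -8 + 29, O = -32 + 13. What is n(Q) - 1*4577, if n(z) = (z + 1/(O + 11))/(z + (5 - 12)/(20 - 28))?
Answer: -800808/175 ≈ -4576.0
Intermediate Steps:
O = -19
Q = 21
n(z) = (-⅛ + z)/(7/8 + z) (n(z) = (z + 1/(-19 + 11))/(z + (5 - 12)/(20 - 28)) = (z + 1/(-8))/(z - 7/(-8)) = (z - ⅛)/(z - 7*(-⅛)) = (-⅛ + z)/(z + 7/8) = (-⅛ + z)/(7/8 + z))
n(Q) - 1*4577 = (-1 + 8*21)/(7 + 8*21) - 1*4577 = (-1 + 168)/(7 + 168) - 4577 = 167/175 - 4577 = -800808/175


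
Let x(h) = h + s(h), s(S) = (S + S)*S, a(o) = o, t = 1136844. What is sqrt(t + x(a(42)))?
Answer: sqrt(1140414) ≈ 1067.9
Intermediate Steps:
s(S) = 2*S**2 (s(S) = (2*S)*S = 2*S**2)
x(h) = h + 2*h**2
sqrt(t + x(a(42))) = sqrt(1136844 + 42*(1 + 2*42)) = sqrt(1136844 + 42*(1 + 84)) = sqrt(1136844 + 42*85) = sqrt(1136844 + 3570) = sqrt(1140414)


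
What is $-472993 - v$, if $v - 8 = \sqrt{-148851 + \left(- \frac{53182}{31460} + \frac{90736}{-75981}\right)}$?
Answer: $-473001 - \frac{i \sqrt{1757285227043896167930}}{108652830} \approx -4.73 \cdot 10^{5} - 385.82 i$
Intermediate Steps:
$v = 8 + \frac{i \sqrt{1757285227043896167930}}{108652830}$ ($v = 8 + \sqrt{-148851 + \left(- \frac{53182}{31460} + \frac{90736}{-75981}\right)} = 8 + \sqrt{-148851 + \left(\left(-53182\right) \frac{1}{31460} + 90736 \left(- \frac{1}{75981}\right)\right)} = 8 + \sqrt{-148851 - \frac{3447688051}{1195181130}} = 8 + \sqrt{- \frac{177907354069681}{1195181130}} = 8 + \frac{i \sqrt{1757285227043896167930}}{108652830} \approx 8.0 + 385.82 i$)
$-472993 - v = -472993 - \left(8 + \frac{i \sqrt{1757285227043896167930}}{108652830}\right) = -473001 - \frac{i \sqrt{1757285227043896167930}}{108652830}$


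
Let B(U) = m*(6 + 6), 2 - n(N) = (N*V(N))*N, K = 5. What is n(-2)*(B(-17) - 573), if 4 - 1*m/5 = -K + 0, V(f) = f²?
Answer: 462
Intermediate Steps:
n(N) = 2 - N⁴ (n(N) = 2 - N*N²*N = 2 - N³*N = 2 - N⁴)
m = 45 (m = 20 - 5*(-1*5 + 0) = 20 - 5*(-5 + 0) = 20 - 5*(-5) = 20 + 25 = 45)
B(U) = 540 (B(U) = 45*(6 + 6) = 45*12 = 540)
n(-2)*(B(-17) - 573) = (2 - 1*(-2)⁴)*(540 - 573) = (2 - 1*16)*(-33) = (2 - 16)*(-33) = -14*(-33) = 462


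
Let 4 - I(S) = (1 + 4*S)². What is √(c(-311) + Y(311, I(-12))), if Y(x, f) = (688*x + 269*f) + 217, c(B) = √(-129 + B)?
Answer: √(-378960 + 2*I*√110) ≈ 0.017 + 615.6*I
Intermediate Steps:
I(S) = 4 - (1 + 4*S)²
Y(x, f) = 217 + 269*f + 688*x (Y(x, f) = (269*f + 688*x) + 217 = 217 + 269*f + 688*x)
√(c(-311) + Y(311, I(-12))) = √(√(-129 - 311) + (217 + 269*(4 - (1 + 4*(-12))²) + 688*311)) = √(√(-440) + (217 + 269*(4 - (1 - 48)²) + 213968)) = √(2*I*√110 + (217 + 269*(4 - 1*(-47)²) + 213968)) = √(2*I*√110 + (217 + 269*(4 - 1*2209) + 213968)) = √(2*I*√110 + (217 + 269*(4 - 2209) + 213968)) = √(2*I*√110 + (217 + 269*(-2205) + 213968)) = √(2*I*√110 + (217 - 593145 + 213968)) = √(2*I*√110 - 378960) = √(-378960 + 2*I*√110)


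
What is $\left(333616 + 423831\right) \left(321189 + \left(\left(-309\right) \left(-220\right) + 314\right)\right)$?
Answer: $295012729901$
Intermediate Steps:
$\left(333616 + 423831\right) \left(321189 + \left(\left(-309\right) \left(-220\right) + 314\right)\right) = 757447 \left(321189 + \left(67980 + 314\right)\right) = 757447 \left(321189 + 68294\right) = 757447 \cdot 389483 = 295012729901$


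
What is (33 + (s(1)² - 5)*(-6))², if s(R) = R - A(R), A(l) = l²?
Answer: 3969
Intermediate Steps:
s(R) = R - R²
(33 + (s(1)² - 5)*(-6))² = (33 + ((1*(1 - 1*1))² - 5)*(-6))² = (33 + ((1*(1 - 1))² - 5)*(-6))² = (33 + ((1*0)² - 5)*(-6))² = (33 + (0² - 5)*(-6))² = (33 + (0 - 5)*(-6))² = (33 - 5*(-6))² = (33 + 30)² = 63² = 3969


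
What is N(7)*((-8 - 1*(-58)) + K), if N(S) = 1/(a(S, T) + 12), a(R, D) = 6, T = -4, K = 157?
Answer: 23/2 ≈ 11.500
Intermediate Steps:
N(S) = 1/18 (N(S) = 1/(6 + 12) = 1/18)
N(7)*((-8 - 1*(-58)) + K) = ((-8 - 1*(-58)) + 157)/18 = ((-8 + 58) + 157)/18 = (50 + 157)/18 = (1/18)*207 = 23/2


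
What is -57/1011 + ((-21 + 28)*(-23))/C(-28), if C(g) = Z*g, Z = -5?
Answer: -8131/6740 ≈ -1.2064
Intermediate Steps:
C(g) = -5*g
-57/1011 + ((-21 + 28)*(-23))/C(-28) = -57/1011 + ((-21 + 28)*(-23))/((-5*(-28))) = -57*1/1011 + (7*(-23))/140 = -19/337 - 161*1/140 = -19/337 - 23/20 = -8131/6740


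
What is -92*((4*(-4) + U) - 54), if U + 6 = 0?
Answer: 6992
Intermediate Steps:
U = -6 (U = -6 + 0 = -6)
-92*((4*(-4) + U) - 54) = -92*((4*(-4) - 6) - 54) = -92*((-16 - 6) - 54) = -92*(-22 - 54) = -92*(-76) = 6992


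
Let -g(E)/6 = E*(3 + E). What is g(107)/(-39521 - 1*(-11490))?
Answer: 70620/28031 ≈ 2.5194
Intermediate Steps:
g(E) = -6*E*(3 + E)
g(107)/(-39521 - 1*(-11490)) = (-6*107*(3 + 107))/(-39521 - 1*(-11490)) = (-6*107*110)/(-39521 + 11490) = -70620/(-28031) = -70620*(-1/28031) = 70620/28031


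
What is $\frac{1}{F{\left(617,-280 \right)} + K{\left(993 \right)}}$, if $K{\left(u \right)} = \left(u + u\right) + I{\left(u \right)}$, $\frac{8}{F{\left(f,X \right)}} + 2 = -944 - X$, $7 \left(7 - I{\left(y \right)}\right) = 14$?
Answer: $\frac{333}{662999} \approx 0.00050226$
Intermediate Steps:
$I{\left(y \right)} = 5$ ($I{\left(y \right)} = 7 - 2 = 5$)
$F{\left(f,X \right)} = \frac{8}{-946 - X}$ ($F{\left(f,X \right)} = \frac{8}{-2 - \left(944 + X\right)} = \frac{8}{-946 - X}$)
$K{\left(u \right)} = 5 + 2 u$ ($K{\left(u \right)} = \left(u + u\right) + 5 = 2 u + 5 = 5 + 2 u$)
$\frac{1}{F{\left(617,-280 \right)} + K{\left(993 \right)}} = \frac{1}{- \frac{8}{946 - 280} + \left(5 + 2 \cdot 993\right)} = \frac{1}{- \frac{8}{666} + \left(5 + 1986\right)} = \frac{1}{\left(-8\right) \frac{1}{666} + 1991} = \frac{1}{- \frac{4}{333} + 1991} = \frac{1}{\frac{662999}{333}} = \frac{333}{662999}$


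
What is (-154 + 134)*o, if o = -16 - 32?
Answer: 960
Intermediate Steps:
o = -48
(-154 + 134)*o = (-154 + 134)*(-48) = -20*(-48) = 960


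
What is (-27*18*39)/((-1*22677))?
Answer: 6318/7559 ≈ 0.83582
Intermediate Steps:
(-27*18*39)/((-1*22677)) = -486*39/(-22677) = -18954*(-1/22677) = 6318/7559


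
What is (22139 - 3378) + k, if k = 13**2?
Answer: 18930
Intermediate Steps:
k = 169
(22139 - 3378) + k = (22139 - 3378) + 169 = 18761 + 169 = 18930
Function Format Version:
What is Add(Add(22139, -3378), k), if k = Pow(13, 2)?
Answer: 18930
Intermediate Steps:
k = 169
Add(Add(22139, -3378), k) = Add(Add(22139, -3378), 169) = Add(18761, 169) = 18930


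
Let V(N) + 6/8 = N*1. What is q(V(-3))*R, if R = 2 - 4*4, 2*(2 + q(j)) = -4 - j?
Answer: 119/4 ≈ 29.750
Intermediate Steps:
V(N) = -¾ + N (V(N) = -¾ + N*1 = -¾ + N)
q(j) = -4 - j/2 (q(j) = -2 + (-4 - j)/2 = -2 + (-2 - j/2) = -4 - j/2)
R = -14 (R = 2 - 16 = -14)
q(V(-3))*R = (-4 - (-¾ - 3)/2)*(-14) = (-4 - ½*(-15/4))*(-14) = (-4 + 15/8)*(-14) = -17/8*(-14) = 119/4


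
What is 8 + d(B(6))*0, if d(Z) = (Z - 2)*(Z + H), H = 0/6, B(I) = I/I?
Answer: 8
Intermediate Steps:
B(I) = 1
H = 0 (H = 0*(⅙) = 0)
d(Z) = Z*(-2 + Z) (d(Z) = (Z - 2)*(Z + 0) = (-2 + Z)*Z = Z*(-2 + Z))
8 + d(B(6))*0 = 8 + (1*(-2 + 1))*0 = 8 + (1*(-1))*0 = 8 - 1*0 = 8 + 0 = 8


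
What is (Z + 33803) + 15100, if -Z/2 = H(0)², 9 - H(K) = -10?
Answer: 48181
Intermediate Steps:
H(K) = 19 (H(K) = 9 - 1*(-10) = 9 + 10 = 19)
Z = -722 (Z = -2*19² = -2*361 = -722)
(Z + 33803) + 15100 = (-722 + 33803) + 15100 = 33081 + 15100 = 48181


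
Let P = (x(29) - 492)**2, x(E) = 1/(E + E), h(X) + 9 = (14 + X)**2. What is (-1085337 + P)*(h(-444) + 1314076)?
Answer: -4252310721751381/3364 ≈ -1.2641e+12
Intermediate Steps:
h(X) = -9 + (14 + X)**2
x(E) = 1/(2*E)
P = 814246225/3364 (P = ((1/2)/29 - 492)**2 = ((1/2)*(1/29) - 492)**2 = (1/58 - 492)**2 = (-28535/58)**2 = 814246225/3364 ≈ 2.4205e+5)
(-1085337 + P)*(h(-444) + 1314076) = (-1085337 + 814246225/3364)*((-9 + (14 - 444)**2) + 1314076) = -2836827443*((-9 + (-430)**2) + 1314076)/3364 = -2836827443*((-9 + 184900) + 1314076)/3364 = -2836827443*(184891 + 1314076)/3364 = -2836827443/3364*1498967 = -4252310721751381/3364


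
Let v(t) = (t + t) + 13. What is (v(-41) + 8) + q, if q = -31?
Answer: -92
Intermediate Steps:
v(t) = 13 + 2*t (v(t) = 2*t + 13 = 13 + 2*t)
(v(-41) + 8) + q = ((13 + 2*(-41)) + 8) - 31 = ((13 - 82) + 8) - 31 = (-69 + 8) - 31 = -61 - 31 = -92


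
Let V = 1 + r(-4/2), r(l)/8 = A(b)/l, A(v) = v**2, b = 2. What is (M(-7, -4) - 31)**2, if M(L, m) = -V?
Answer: 256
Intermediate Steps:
r(l) = 32/l (r(l) = 8*(2**2/l) = 8*(4/l) = 32/l)
V = -15 (V = 1 + 32/((-4/2)) = 1 + 32/((-4*1/2)) = 1 + 32/(-2) = 1 + 32*(-1/2) = 1 - 16 = -15)
M(L, m) = 15 (M(L, m) = -1*(-15) = 15)
(M(-7, -4) - 31)**2 = (15 - 31)**2 = (-16)**2 = 256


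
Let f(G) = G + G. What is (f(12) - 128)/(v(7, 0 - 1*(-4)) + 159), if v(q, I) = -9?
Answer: -52/75 ≈ -0.69333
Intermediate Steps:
f(G) = 2*G
(f(12) - 128)/(v(7, 0 - 1*(-4)) + 159) = (2*12 - 128)/(-9 + 159) = (24 - 128)/150 = -104*1/150 = -52/75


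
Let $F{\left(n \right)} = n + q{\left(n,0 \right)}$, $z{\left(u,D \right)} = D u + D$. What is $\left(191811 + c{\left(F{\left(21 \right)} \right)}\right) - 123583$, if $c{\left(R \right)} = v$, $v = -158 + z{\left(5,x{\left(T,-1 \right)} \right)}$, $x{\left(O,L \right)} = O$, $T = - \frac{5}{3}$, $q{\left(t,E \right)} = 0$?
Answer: $68060$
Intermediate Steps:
$T = - \frac{5}{3}$ ($T = \left(-5\right) \frac{1}{3} = - \frac{5}{3} \approx -1.6667$)
$z{\left(u,D \right)} = D + D u$
$F{\left(n \right)} = n$ ($F{\left(n \right)} = n + 0 = n$)
$v = -168$ ($v = -158 - \frac{5 \left(1 + 5\right)}{3} = -158 - 10 = -168$)
$c{\left(R \right)} = -168$
$\left(191811 + c{\left(F{\left(21 \right)} \right)}\right) - 123583 = \left(191811 - 168\right) - 123583 = 191643 - 123583 = 68060$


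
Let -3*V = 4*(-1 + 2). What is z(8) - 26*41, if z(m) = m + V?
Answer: -3178/3 ≈ -1059.3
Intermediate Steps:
V = -4/3 (V = -4*(-1 + 2)/3 = -4/3 ≈ -1.3333)
z(m) = -4/3 + m (z(m) = m - 4/3 = -4/3 + m)
z(8) - 26*41 = (-4/3 + 8) - 26*41 = 20/3 - 1066 = -3178/3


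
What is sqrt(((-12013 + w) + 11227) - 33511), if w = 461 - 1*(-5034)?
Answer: I*sqrt(28802) ≈ 169.71*I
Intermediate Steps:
w = 5495 (w = 461 + 5034 = 5495)
sqrt(((-12013 + w) + 11227) - 33511) = sqrt(((-12013 + 5495) + 11227) - 33511) = sqrt((-6518 + 11227) - 33511) = sqrt(4709 - 33511) = sqrt(-28802) = I*sqrt(28802)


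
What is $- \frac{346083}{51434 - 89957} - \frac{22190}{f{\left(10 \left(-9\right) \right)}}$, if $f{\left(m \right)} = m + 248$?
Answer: $- \frac{133357376}{1014439} \approx -131.46$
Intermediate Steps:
$f{\left(m \right)} = 248 + m$
$- \frac{346083}{51434 - 89957} - \frac{22190}{f{\left(10 \left(-9\right) \right)}} = - \frac{346083}{51434 - 89957} - \frac{22190}{248 + 10 \left(-9\right)} = - \frac{346083}{-38523} - \frac{22190}{248 - 90} = \left(-346083\right) \left(- \frac{1}{38523}\right) - \frac{22190}{158} = \frac{115361}{12841} - \frac{11095}{79} = - \frac{133357376}{1014439}$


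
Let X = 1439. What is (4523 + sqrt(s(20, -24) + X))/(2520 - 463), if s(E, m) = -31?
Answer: 4523/2057 + 8*sqrt(22)/2057 ≈ 2.2171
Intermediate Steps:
(4523 + sqrt(s(20, -24) + X))/(2520 - 463) = (4523 + sqrt(-31 + 1439))/(2520 - 463) = (4523 + sqrt(1408))/2057 = (4523 + 8*sqrt(22))*(1/2057) = 4523/2057 + 8*sqrt(22)/2057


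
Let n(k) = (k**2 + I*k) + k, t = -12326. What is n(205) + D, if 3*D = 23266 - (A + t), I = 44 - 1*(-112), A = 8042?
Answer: 250180/3 ≈ 83393.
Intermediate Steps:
I = 156 (I = 44 + 112 = 156)
D = 27550/3 (D = (23266 - (8042 - 12326))/3 = (23266 - 1*(-4284))/3 = (23266 + 4284)/3 = (1/3)*27550 = 27550/3 ≈ 9183.3)
n(k) = k**2 + 157*k (n(k) = (k**2 + 156*k) + k = k**2 + 157*k)
n(205) + D = 205*(157 + 205) + 27550/3 = 205*362 + 27550/3 = 74210 + 27550/3 = 250180/3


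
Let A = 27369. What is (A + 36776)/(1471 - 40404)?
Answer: -64145/38933 ≈ -1.6476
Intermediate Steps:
(A + 36776)/(1471 - 40404) = (27369 + 36776)/(1471 - 40404) = 64145/(-38933) = 64145*(-1/38933) = -64145/38933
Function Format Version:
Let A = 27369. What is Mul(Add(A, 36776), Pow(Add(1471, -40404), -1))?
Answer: Rational(-64145, 38933) ≈ -1.6476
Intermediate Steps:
Mul(Add(A, 36776), Pow(Add(1471, -40404), -1)) = Mul(Add(27369, 36776), Pow(Add(1471, -40404), -1)) = Mul(64145, Pow(-38933, -1)) = Mul(64145, Rational(-1, 38933)) = Rational(-64145, 38933)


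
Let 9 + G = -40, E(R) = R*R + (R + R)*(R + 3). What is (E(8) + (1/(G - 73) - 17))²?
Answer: 740112025/14884 ≈ 49725.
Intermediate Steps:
E(R) = R² + 2*R*(3 + R) (E(R) = R² + (2*R)*(3 + R) = R² + 2*R*(3 + R))
G = -49 (G = -9 - 40 = -49)
(E(8) + (1/(G - 73) - 17))² = (3*8*(2 + 8) + (1/(-49 - 73) - 17))² = (3*8*10 + (1/(-122) - 17))² = (240 + (-1/122 - 17))² = (240 - 2075/122)² = (27205/122)² = 740112025/14884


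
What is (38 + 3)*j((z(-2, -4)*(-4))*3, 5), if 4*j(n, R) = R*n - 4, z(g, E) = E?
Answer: 2419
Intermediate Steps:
j(n, R) = -1 + R*n/4 (j(n, R) = (R*n - 4)/4 = (-4 + R*n)/4 = -1 + R*n/4)
(38 + 3)*j((z(-2, -4)*(-4))*3, 5) = (38 + 3)*(-1 + (¼)*5*(-4*(-4)*3)) = 41*(-1 + (¼)*5*(16*3)) = 41*(-1 + (¼)*5*48) = 41*(-1 + 60) = 41*59 = 2419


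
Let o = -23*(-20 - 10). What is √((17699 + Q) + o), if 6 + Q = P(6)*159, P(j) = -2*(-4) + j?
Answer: √20609 ≈ 143.56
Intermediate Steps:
P(j) = 8 + j
Q = 2220 (Q = -6 + (8 + 6)*159 = -6 + 14*159 = -6 + 2226 = 2220)
o = 690 (o = -23*(-30) = 690)
√((17699 + Q) + o) = √((17699 + 2220) + 690) = √(19919 + 690) = √20609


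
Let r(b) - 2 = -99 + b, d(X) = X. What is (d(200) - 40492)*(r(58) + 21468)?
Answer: -863417268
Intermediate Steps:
r(b) = -97 + b (r(b) = 2 + (-99 + b) = -97 + b)
(d(200) - 40492)*(r(58) + 21468) = (200 - 40492)*((-97 + 58) + 21468) = -40292*(-39 + 21468) = -40292*21429 = -863417268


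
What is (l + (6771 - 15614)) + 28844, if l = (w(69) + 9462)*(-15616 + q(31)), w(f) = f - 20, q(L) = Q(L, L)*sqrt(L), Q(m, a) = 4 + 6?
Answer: -148503775 + 95110*sqrt(31) ≈ -1.4797e+8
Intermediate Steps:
Q(m, a) = 10
q(L) = 10*sqrt(L)
w(f) = -20 + f
l = -148523776 + 95110*sqrt(31) (l = ((-20 + 69) + 9462)*(-15616 + 10*sqrt(31)) = (49 + 9462)*(-15616 + 10*sqrt(31)) = 9511*(-15616 + 10*sqrt(31)) = -148523776 + 95110*sqrt(31) ≈ -1.4799e+8)
(l + (6771 - 15614)) + 28844 = ((-148523776 + 95110*sqrt(31)) + (6771 - 15614)) + 28844 = ((-148523776 + 95110*sqrt(31)) - 8843) + 28844 = (-148532619 + 95110*sqrt(31)) + 28844 = -148503775 + 95110*sqrt(31)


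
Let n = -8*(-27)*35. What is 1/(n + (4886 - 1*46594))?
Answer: -1/34148 ≈ -2.9284e-5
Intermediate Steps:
n = 7560 (n = 216*35 = 7560)
1/(n + (4886 - 1*46594)) = 1/(7560 + (4886 - 1*46594)) = 1/(7560 + (4886 - 46594)) = 1/(7560 - 41708) = 1/(-34148) = -1/34148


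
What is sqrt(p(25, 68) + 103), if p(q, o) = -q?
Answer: sqrt(78) ≈ 8.8318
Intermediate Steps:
sqrt(p(25, 68) + 103) = sqrt(-1*25 + 103) = sqrt(-25 + 103) = sqrt(78)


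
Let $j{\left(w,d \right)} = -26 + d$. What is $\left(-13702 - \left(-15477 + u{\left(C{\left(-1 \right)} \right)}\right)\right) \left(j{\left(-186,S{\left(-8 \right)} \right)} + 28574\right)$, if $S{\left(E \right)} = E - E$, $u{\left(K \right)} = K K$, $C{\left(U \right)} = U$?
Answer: $50644152$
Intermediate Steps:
$u{\left(K \right)} = K^{2}$
$S{\left(E \right)} = 0$
$\left(-13702 - \left(-15477 + u{\left(C{\left(-1 \right)} \right)}\right)\right) \left(j{\left(-186,S{\left(-8 \right)} \right)} + 28574\right) = \left(-13702 + \left(15477 - \left(-1\right)^{2}\right)\right) \left(\left(-26 + 0\right) + 28574\right) = \left(-13702 + \left(15477 - 1\right)\right) \left(-26 + 28574\right) = \left(-13702 + \left(15477 - 1\right)\right) 28548 = \left(-13702 + 15476\right) 28548 = 1774 \cdot 28548 = 50644152$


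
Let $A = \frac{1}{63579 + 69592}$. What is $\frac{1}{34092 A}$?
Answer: $\frac{133171}{34092} \approx 3.9062$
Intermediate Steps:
$A = \frac{1}{133171} \approx 7.5091 \cdot 10^{-6}$
$\frac{1}{34092 A} = \frac{\frac{1}{\frac{1}{133171}}}{34092} = \frac{1}{34092} \cdot 133171 = \frac{133171}{34092}$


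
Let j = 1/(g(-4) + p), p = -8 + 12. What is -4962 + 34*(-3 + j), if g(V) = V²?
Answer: -50623/10 ≈ -5062.3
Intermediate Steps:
p = 4
j = 1/20 (j = 1/((-4)² + 4) = 1/(16 + 4) = 1/20 ≈ 0.050000)
-4962 + 34*(-3 + j) = -4962 + 34*(-3 + 1/20) = -4962 + 34*(-59/20) = -4962 - 1003/10 = -50623/10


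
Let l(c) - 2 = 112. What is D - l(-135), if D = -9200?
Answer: -9314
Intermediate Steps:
l(c) = 114 (l(c) = 2 + 112 = 114)
D - l(-135) = -9200 - 1*114 = -9200 - 114 = -9314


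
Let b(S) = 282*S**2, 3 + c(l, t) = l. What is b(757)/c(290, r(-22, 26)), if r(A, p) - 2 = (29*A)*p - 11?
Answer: 161599818/287 ≈ 5.6307e+5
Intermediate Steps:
r(A, p) = -9 + 29*A*p (r(A, p) = 2 + ((29*A)*p - 11) = 2 + (29*A*p - 11) = 2 + (-11 + 29*A*p) = -9 + 29*A*p)
c(l, t) = -3 + l
b(757)/c(290, r(-22, 26)) = (282*757**2)/(-3 + 290) = (282*573049)/287 = 161599818*(1/287) = 161599818/287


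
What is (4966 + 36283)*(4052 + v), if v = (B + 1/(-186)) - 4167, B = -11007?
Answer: -85331517557/186 ≈ -4.5877e+8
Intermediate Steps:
v = -2822365/186 (v = (-11007 + 1/(-186)) - 4167 = (-11007 - 1/186) - 4167 = -2047303/186 - 4167 = -2822365/186 ≈ -15174.)
(4966 + 36283)*(4052 + v) = (4966 + 36283)*(4052 - 2822365/186) = 41249*(-2068693/186) = -85331517557/186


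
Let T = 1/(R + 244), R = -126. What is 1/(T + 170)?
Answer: 118/20061 ≈ 0.0058821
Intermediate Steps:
T = 1/118 (T = 1/(-126 + 244) = 1/118 ≈ 0.0084746)
1/(T + 170) = 1/(1/118 + 170) = 1/(20061/118) = 118/20061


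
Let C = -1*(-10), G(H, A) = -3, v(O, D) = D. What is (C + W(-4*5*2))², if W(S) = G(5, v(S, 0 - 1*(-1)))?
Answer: 49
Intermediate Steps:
W(S) = -3
C = 10
(C + W(-4*5*2))² = (10 - 3)² = 7² = 49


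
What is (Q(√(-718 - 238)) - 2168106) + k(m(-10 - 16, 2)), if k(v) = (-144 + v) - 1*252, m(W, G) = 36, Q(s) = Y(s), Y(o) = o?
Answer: -2168466 + 2*I*√239 ≈ -2.1685e+6 + 30.919*I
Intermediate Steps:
Q(s) = s
k(v) = -396 + v (k(v) = (-144 + v) - 252 = -396 + v)
(Q(√(-718 - 238)) - 2168106) + k(m(-10 - 16, 2)) = (√(-718 - 238) - 2168106) + (-396 + 36) = (√(-956) - 2168106) - 360 = (2*I*√239 - 2168106) - 360 = (-2168106 + 2*I*√239) - 360 = -2168466 + 2*I*√239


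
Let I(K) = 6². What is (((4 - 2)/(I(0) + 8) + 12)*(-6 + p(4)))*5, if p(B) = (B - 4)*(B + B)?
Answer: -3975/11 ≈ -361.36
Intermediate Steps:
I(K) = 36
p(B) = 2*B*(-4 + B) (p(B) = (-4 + B)*(2*B) = 2*B*(-4 + B))
(((4 - 2)/(I(0) + 8) + 12)*(-6 + p(4)))*5 = (((4 - 2)/(36 + 8) + 12)*(-6 + 2*4*(-4 + 4)))*5 = ((2/44 + 12)*(-6 + 2*4*0))*5 = ((2*(1/44) + 12)*(-6 + 0))*5 = ((1/22 + 12)*(-6))*5 = ((265/22)*(-6))*5 = -795/11*5 = -3975/11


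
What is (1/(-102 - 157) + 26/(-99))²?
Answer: 46689889/657460881 ≈ 0.071015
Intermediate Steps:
(1/(-102 - 157) + 26/(-99))² = (1/(-259) + 26*(-1/99))² = (-1/259 - 26/99)² = (-6833/25641)² = 46689889/657460881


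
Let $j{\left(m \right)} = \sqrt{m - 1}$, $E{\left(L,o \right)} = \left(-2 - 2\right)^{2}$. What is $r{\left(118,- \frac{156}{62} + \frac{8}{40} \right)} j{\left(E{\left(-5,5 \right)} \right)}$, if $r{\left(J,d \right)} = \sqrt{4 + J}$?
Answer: $\sqrt{1830} \approx 42.779$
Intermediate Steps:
$E{\left(L,o \right)} = 16$ ($E{\left(L,o \right)} = \left(-4\right)^{2} = 16$)
$j{\left(m \right)} = \sqrt{-1 + m}$
$r{\left(118,- \frac{156}{62} + \frac{8}{40} \right)} j{\left(E{\left(-5,5 \right)} \right)} = \sqrt{4 + 118} \sqrt{-1 + 16} = \sqrt{122} \sqrt{15} = \sqrt{1830}$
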